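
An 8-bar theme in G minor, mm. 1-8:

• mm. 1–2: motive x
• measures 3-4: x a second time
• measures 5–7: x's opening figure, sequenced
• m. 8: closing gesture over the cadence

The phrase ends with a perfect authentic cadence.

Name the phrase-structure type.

Basic idea (mm. 1–2) + its repetition (mm. 3-4) form the presentation; fragmentation and cadence (measures 5–8) form the continuation — the 8-bar whole is a sentence.

sentence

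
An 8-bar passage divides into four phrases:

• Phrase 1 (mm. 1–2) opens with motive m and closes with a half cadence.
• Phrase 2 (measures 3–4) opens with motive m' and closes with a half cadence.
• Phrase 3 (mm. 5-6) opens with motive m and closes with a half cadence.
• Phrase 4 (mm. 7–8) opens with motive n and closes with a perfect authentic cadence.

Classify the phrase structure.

Four phrases in two halves: the first half (mm. 1–4) ends with a half cadence, the second (mm. 5-8) with a perfect authentic cadence — a large antecedent–consequent pair, i.e. a double period.
Phrase 3 begins with the same material as phrase 1, making it parallel.

parallel double period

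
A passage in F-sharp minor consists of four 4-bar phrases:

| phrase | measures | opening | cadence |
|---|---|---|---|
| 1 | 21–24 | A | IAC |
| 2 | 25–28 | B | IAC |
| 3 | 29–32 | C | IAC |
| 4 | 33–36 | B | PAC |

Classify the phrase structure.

Four phrases in two halves: the first half (measures 21–28) ends with an imperfect authentic cadence, the second (mm. 29–36) with a perfect authentic cadence — a large antecedent–consequent pair, i.e. a double period.
Phrase 3 begins with different material from phrase 1, making it contrasting.

contrasting double period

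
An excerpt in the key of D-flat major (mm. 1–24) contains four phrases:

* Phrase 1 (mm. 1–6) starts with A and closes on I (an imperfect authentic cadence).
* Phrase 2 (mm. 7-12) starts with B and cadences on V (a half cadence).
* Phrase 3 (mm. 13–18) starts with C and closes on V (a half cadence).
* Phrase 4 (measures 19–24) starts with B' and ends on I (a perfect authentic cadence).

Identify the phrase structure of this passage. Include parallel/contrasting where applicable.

Four phrases in two halves: the first half (mm. 1–12) ends with a half cadence, the second (bars 13-24) with a perfect authentic cadence — a large antecedent–consequent pair, i.e. a double period.
Phrase 3 begins with different material from phrase 1, making it contrasting.

contrasting double period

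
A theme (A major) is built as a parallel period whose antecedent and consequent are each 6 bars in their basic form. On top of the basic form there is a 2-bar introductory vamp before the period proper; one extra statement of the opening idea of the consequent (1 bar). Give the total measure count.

15 measures

Basic parallel period: 6 + 6 = 12 bars.
12 (basic form) + 2 (introduction) + 1 (extra statement) = 15.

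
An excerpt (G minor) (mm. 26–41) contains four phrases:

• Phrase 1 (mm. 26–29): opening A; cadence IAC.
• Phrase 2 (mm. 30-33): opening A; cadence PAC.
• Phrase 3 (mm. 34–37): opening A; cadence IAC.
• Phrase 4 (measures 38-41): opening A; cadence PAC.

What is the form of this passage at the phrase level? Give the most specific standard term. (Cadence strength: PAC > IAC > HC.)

repeated period

The cadence pattern IAC–PAC–IAC–PAC is weak–strong twice, and phrases 3–4 restate phrases 1–2: a period heard twice, not a double period (which would end weakly at phrase 2).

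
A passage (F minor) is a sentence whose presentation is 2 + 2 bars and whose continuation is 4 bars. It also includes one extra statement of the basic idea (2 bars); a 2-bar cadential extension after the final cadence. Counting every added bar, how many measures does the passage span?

Basic sentence: 2 + 2 + 4 = 8 bars.
8 (basic form) + 2 (extra statement) + 2 (cadential extension) = 12.

12 measures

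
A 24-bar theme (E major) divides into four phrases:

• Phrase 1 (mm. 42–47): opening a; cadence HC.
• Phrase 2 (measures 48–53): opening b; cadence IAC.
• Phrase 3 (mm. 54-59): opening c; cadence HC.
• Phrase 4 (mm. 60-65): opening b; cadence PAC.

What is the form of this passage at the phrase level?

contrasting double period

Four phrases in two halves: the first half (bars 42–53) ends with an imperfect authentic cadence, the second (mm. 54–65) with a perfect authentic cadence — a large antecedent–consequent pair, i.e. a double period.
Phrase 3 begins with different material from phrase 1, making it contrasting.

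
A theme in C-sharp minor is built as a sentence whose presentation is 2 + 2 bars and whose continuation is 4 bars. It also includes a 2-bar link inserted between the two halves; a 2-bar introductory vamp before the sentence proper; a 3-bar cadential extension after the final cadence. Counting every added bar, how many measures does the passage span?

Basic sentence: 2 + 2 + 4 = 8 bars.
8 (basic form) + 2 (link) + 2 (introduction) + 3 (cadential extension) = 15.

15 measures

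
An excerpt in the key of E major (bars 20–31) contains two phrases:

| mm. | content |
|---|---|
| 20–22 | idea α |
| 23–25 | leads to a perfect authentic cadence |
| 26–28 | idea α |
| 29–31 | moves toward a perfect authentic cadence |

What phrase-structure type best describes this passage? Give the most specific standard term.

Both phrases have the same opening (α) and the same cadence (perfect authentic cadence): the second is a restatement, not a consequent, so this is a repeated phrase rather than a period.

repeated phrase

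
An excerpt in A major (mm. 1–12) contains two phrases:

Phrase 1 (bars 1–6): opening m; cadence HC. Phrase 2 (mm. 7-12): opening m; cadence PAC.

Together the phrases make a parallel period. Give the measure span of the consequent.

measures 7–12

The phrase ending with the weaker cadence (half cadence) is the antecedent; the one ending more conclusively (perfect authentic cadence) is the consequent. The consequent is measures 7–12.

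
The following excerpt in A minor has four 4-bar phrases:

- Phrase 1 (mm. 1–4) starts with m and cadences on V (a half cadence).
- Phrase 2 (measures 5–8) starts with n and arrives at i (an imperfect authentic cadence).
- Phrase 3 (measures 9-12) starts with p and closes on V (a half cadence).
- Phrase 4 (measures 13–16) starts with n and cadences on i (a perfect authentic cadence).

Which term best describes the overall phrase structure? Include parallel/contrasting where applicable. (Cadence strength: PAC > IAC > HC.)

contrasting double period

Four phrases in two halves: the first half (mm. 1–8) ends with an imperfect authentic cadence, the second (mm. 9-16) with a perfect authentic cadence — a large antecedent–consequent pair, i.e. a double period.
Phrase 3 begins with different material from phrase 1, making it contrasting.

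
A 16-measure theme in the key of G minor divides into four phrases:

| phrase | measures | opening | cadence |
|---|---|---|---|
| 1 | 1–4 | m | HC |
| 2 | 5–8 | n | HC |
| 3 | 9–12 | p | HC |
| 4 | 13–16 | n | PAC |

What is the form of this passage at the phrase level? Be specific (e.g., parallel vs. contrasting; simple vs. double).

Four phrases in two halves: the first half (mm. 1-8) ends with a half cadence, the second (measures 9-16) with a perfect authentic cadence — a large antecedent–consequent pair, i.e. a double period.
Phrase 3 begins with different material from phrase 1, making it contrasting.

contrasting double period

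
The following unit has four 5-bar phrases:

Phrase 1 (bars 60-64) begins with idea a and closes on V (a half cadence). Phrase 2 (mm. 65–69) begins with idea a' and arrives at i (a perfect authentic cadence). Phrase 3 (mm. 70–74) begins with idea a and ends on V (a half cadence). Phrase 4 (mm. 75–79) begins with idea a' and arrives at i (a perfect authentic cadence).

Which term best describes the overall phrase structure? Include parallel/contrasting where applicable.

The cadence pattern HC–PAC–HC–PAC is weak–strong twice, and phrases 3–4 restate phrases 1–2: a period heard twice, not a double period (which would end weakly at phrase 2).

repeated period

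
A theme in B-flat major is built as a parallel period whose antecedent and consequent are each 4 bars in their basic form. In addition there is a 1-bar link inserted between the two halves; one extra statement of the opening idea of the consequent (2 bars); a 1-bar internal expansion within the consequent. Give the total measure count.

Basic parallel period: 4 + 4 = 8 bars.
8 (basic form) + 1 (link) + 2 (extra statement) + 1 (internal expansion) = 12.

12 measures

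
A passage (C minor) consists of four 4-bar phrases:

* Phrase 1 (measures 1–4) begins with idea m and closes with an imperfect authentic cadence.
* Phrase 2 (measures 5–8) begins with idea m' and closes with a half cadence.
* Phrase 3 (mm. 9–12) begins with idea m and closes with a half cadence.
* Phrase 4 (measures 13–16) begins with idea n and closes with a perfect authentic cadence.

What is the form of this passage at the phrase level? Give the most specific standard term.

Four phrases in two halves: the first half (measures 1–8) ends with a half cadence, the second (mm. 9-16) with a perfect authentic cadence — a large antecedent–consequent pair, i.e. a double period.
Phrase 3 begins with the same material as phrase 1, making it parallel.

parallel double period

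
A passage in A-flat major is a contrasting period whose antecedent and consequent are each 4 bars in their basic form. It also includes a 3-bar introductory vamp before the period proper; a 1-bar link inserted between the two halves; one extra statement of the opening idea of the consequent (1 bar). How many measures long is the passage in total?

13 measures

Basic contrasting period: 4 + 4 = 8 bars.
8 (basic form) + 3 (introduction) + 1 (link) + 1 (extra statement) = 13.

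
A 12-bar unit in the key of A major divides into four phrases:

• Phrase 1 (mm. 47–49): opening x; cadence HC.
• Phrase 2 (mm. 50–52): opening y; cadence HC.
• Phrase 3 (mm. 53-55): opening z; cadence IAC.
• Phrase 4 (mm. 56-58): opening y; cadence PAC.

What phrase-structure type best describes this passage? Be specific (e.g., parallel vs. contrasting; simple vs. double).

Four phrases in two halves: the first half (mm. 47-52) ends with a half cadence, the second (mm. 53–58) with a perfect authentic cadence — a large antecedent–consequent pair, i.e. a double period.
Phrase 3 begins with different material from phrase 1, making it contrasting.

contrasting double period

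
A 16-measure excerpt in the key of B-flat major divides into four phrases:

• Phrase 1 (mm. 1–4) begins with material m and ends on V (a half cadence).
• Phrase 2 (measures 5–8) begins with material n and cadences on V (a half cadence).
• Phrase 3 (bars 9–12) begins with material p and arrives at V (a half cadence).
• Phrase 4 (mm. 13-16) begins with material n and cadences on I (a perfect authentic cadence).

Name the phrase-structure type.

contrasting double period

Four phrases in two halves: the first half (mm. 1–8) ends with a half cadence, the second (mm. 9–16) with a perfect authentic cadence — a large antecedent–consequent pair, i.e. a double period.
Phrase 3 begins with different material from phrase 1, making it contrasting.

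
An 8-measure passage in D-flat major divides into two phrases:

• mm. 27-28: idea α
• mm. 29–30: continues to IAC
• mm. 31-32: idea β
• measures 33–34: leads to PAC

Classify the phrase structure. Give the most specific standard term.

Phrase 1 ends with an imperfect authentic cadence (weaker) and phrase 2 with a perfect authentic cadence (stronger): antecedent + consequent = a period.
The two phrases open with different material (α / β), so the period is contrasting.

contrasting period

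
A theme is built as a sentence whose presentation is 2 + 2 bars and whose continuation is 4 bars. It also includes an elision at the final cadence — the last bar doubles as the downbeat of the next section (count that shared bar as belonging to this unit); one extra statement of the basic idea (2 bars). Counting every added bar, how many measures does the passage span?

Basic sentence: 2 + 2 + 4 = 8 bars.
8 (basic form) + 2 (extra statement) = 10.
The elision shares a bar with the next section but does not change this unit's count.

10 measures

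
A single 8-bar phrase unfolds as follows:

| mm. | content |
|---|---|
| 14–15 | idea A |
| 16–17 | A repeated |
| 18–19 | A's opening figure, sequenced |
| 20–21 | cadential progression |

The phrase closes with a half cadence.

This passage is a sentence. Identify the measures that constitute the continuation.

measures 18–21

After the presentation (bars 14–17), the continuation covers the fragmentation through the cadence: mm. 18–21.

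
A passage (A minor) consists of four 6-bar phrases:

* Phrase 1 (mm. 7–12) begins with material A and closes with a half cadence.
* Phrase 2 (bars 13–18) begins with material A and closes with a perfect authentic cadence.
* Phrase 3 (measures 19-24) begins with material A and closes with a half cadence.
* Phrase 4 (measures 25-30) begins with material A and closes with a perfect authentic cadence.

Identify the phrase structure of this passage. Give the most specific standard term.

The cadence pattern HC–PAC–HC–PAC is weak–strong twice, and phrases 3–4 restate phrases 1–2: a period heard twice, not a double period (which would end weakly at phrase 2).

repeated period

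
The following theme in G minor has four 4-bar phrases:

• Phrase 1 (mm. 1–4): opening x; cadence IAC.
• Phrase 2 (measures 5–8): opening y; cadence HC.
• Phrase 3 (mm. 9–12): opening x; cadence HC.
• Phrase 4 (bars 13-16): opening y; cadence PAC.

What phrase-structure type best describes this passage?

parallel double period

Four phrases in two halves: the first half (measures 1-8) ends with a half cadence, the second (bars 9–16) with a perfect authentic cadence — a large antecedent–consequent pair, i.e. a double period.
Phrase 3 begins with the same material as phrase 1, making it parallel.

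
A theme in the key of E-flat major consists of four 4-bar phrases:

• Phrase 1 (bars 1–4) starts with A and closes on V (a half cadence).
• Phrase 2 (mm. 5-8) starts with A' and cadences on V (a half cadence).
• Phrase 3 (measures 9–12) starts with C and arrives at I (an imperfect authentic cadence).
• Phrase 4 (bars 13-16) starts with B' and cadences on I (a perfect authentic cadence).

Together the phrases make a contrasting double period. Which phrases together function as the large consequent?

phrases 3 and 4

In a double period the first pair of phrases (ending half cadence) is the large antecedent and the second pair (ending perfect authentic cadence) is the large consequent; the consequent is phrases 3 and 4.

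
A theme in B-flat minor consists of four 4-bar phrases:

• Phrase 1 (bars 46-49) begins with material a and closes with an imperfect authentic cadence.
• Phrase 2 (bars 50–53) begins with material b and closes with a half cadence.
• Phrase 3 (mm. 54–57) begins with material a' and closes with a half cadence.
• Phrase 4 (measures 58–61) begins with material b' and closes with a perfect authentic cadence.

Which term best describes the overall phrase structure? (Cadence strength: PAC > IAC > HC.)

parallel double period

Four phrases in two halves: the first half (mm. 46-53) ends with a half cadence, the second (bars 54–61) with a perfect authentic cadence — a large antecedent–consequent pair, i.e. a double period.
Phrase 3 begins with the same material as phrase 1, making it parallel.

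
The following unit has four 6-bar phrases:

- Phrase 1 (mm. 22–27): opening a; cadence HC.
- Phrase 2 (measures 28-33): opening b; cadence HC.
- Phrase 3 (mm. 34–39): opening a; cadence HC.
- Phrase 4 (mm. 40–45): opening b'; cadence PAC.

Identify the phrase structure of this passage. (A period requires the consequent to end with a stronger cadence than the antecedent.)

parallel double period

Four phrases in two halves: the first half (measures 22–33) ends with a half cadence, the second (mm. 34–45) with a perfect authentic cadence — a large antecedent–consequent pair, i.e. a double period.
Phrase 3 begins with the same material as phrase 1, making it parallel.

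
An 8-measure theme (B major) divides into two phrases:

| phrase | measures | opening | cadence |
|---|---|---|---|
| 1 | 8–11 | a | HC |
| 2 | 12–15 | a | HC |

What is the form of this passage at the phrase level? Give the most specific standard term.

repeated phrase

Both phrases have the same opening (a) and the same cadence (half cadence): the second is a restatement, not a consequent, so this is a repeated phrase rather than a period.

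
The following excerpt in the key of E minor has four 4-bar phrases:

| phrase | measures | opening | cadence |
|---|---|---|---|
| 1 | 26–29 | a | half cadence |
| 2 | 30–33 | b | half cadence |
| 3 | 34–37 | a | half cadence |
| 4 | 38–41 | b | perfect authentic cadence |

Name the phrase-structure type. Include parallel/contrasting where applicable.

parallel double period

Four phrases in two halves: the first half (bars 26–33) ends with a half cadence, the second (bars 34–41) with a perfect authentic cadence — a large antecedent–consequent pair, i.e. a double period.
Phrase 3 begins with the same material as phrase 1, making it parallel.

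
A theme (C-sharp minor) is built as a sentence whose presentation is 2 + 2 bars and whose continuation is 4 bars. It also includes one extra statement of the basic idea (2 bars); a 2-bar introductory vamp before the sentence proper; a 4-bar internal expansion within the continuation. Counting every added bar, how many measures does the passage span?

16 measures

Basic sentence: 2 + 2 + 4 = 8 bars.
8 (basic form) + 2 (extra statement) + 2 (introduction) + 4 (internal expansion) = 16.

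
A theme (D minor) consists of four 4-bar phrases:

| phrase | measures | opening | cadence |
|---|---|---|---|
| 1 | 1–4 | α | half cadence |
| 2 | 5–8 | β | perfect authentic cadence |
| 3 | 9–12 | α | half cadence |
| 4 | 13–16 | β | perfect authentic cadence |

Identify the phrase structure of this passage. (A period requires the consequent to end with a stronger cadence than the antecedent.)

The cadence pattern HC–PAC–HC–PAC is weak–strong twice, and phrases 3–4 restate phrases 1–2: a period heard twice, not a double period (which would end weakly at phrase 2).

repeated period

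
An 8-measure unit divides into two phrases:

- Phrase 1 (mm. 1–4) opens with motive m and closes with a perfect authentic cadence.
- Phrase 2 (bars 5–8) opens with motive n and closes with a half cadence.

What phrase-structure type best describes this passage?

phrase group

The second phrase closes with a half cadence, which is not stronger than the first phrase's perfect authentic cadence; without a weak→strong cadential pair there is no antecedent–consequent relationship, so this is a phrase group rather than a period.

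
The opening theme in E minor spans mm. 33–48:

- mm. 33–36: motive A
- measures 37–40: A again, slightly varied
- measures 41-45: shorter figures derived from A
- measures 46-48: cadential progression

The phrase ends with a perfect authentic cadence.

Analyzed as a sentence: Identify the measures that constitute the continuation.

measures 41–48

After the presentation (mm. 33–40), the continuation covers the fragmentation through the cadence: mm. 41–48.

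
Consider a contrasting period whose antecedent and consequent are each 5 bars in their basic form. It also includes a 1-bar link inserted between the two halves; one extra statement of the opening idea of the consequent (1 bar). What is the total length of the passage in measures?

Basic contrasting period: 5 + 5 = 10 bars.
10 (basic form) + 1 (link) + 1 (extra statement) = 12.

12 measures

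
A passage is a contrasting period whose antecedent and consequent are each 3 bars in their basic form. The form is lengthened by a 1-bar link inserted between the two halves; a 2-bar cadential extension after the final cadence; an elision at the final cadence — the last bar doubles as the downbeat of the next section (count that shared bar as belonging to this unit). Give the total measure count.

9 measures

Basic contrasting period: 3 + 3 = 6 bars.
6 (basic form) + 1 (link) + 2 (cadential extension) = 9.
The elision shares a bar with the next section but does not change this unit's count.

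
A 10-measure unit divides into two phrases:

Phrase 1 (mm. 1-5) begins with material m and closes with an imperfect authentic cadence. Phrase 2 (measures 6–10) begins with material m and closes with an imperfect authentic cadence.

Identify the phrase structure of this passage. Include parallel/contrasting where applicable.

repeated phrase

Both phrases have the same opening (m) and the same cadence (imperfect authentic cadence): the second is a restatement, not a consequent, so this is a repeated phrase rather than a period.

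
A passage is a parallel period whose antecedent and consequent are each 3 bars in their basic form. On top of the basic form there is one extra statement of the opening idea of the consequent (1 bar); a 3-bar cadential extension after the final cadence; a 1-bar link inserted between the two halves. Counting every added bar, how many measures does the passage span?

11 measures

Basic parallel period: 3 + 3 = 6 bars.
6 (basic form) + 1 (extra statement) + 3 (cadential extension) + 1 (link) = 11.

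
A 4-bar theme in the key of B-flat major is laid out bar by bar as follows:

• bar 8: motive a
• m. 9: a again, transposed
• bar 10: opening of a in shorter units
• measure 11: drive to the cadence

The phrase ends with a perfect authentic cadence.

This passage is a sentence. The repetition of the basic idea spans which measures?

measures 9–9

The presentation of a sentence is the basic idea (measure 8) plus its repetition (measure 9); the repetition of the basic idea is therefore m. 9.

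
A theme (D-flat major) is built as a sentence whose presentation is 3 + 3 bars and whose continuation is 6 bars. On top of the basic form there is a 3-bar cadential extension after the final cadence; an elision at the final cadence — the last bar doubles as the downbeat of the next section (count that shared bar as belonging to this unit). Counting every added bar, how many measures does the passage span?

Basic sentence: 3 + 3 + 6 = 12 bars.
12 (basic form) + 3 (cadential extension) = 15.
The elision shares a bar with the next section but does not change this unit's count.

15 measures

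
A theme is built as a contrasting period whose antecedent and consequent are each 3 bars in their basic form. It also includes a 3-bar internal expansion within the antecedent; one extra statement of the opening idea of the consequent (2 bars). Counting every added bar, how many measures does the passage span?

11 measures

Basic contrasting period: 3 + 3 = 6 bars.
6 (basic form) + 3 (internal expansion) + 2 (extra statement) = 11.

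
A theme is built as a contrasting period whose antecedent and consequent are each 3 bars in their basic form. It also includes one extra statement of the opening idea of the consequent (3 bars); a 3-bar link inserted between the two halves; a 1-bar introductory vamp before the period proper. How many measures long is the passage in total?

13 measures

Basic contrasting period: 3 + 3 = 6 bars.
6 (basic form) + 3 (extra statement) + 3 (link) + 1 (introduction) = 13.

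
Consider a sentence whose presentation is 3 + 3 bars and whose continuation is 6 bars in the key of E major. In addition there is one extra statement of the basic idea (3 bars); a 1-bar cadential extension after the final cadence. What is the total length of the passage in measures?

Basic sentence: 3 + 3 + 6 = 12 bars.
12 (basic form) + 3 (extra statement) + 1 (cadential extension) = 16.

16 measures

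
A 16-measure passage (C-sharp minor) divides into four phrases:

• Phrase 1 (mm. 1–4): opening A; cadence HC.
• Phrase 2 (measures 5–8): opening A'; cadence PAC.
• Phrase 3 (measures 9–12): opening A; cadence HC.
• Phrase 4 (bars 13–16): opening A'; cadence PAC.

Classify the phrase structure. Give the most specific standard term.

repeated period

The cadence pattern HC–PAC–HC–PAC is weak–strong twice, and phrases 3–4 restate phrases 1–2: a period heard twice, not a double period (which would end weakly at phrase 2).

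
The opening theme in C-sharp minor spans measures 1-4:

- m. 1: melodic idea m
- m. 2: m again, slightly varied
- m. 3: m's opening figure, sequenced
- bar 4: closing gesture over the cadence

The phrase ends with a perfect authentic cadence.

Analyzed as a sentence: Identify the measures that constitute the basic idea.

The presentation of a sentence is the basic idea (measure 1) plus its repetition (m. 2); the basic idea is therefore m. 1.

measures 1–1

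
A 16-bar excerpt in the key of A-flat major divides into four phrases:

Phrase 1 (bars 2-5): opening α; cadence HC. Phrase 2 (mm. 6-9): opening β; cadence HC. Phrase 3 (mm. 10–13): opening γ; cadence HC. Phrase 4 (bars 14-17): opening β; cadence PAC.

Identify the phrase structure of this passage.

contrasting double period

Four phrases in two halves: the first half (bars 2–9) ends with a half cadence, the second (mm. 10–17) with a perfect authentic cadence — a large antecedent–consequent pair, i.e. a double period.
Phrase 3 begins with different material from phrase 1, making it contrasting.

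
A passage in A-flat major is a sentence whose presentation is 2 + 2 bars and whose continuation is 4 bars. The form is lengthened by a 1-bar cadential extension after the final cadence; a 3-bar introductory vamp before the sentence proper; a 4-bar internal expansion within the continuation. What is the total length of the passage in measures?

Basic sentence: 2 + 2 + 4 = 8 bars.
8 (basic form) + 1 (cadential extension) + 3 (introduction) + 4 (internal expansion) = 16.

16 measures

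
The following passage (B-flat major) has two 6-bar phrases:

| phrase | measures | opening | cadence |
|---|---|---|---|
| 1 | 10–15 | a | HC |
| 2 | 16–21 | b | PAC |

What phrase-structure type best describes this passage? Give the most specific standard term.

contrasting period

Phrase 1 ends with a half cadence (weaker) and phrase 2 with a perfect authentic cadence (stronger): antecedent + consequent = a period.
The two phrases open with different material (a / b), so the period is contrasting.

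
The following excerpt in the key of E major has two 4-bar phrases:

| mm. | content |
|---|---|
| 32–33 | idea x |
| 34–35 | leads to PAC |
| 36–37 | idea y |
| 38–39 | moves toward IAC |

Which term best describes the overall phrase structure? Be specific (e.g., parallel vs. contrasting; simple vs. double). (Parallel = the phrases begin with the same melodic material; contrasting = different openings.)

phrase group

The second phrase closes with an imperfect authentic cadence, which is not stronger than the first phrase's perfect authentic cadence; without a weak→strong cadential pair there is no antecedent–consequent relationship, so this is a phrase group rather than a period.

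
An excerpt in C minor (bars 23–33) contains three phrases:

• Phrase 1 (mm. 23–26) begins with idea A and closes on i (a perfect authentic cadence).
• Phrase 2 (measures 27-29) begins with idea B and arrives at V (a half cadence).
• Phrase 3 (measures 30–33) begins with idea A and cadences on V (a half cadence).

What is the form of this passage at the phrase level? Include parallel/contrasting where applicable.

phrase group

The final phrase closes with a half cadence, which is not stronger than the preceding half cadence; the 3 phrases lack an overall antecedent–consequent design and so form a phrase group.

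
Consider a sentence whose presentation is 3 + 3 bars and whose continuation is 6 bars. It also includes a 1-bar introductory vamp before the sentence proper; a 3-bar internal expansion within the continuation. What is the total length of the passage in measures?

Basic sentence: 3 + 3 + 6 = 12 bars.
12 (basic form) + 1 (introduction) + 3 (internal expansion) = 16.

16 measures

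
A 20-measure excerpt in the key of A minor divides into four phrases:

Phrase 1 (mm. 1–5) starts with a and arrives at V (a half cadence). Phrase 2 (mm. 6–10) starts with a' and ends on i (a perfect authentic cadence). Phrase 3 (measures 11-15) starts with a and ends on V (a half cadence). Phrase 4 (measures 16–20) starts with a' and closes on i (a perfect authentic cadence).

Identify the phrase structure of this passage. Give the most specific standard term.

repeated period

The cadence pattern HC–PAC–HC–PAC is weak–strong twice, and phrases 3–4 restate phrases 1–2: a period heard twice, not a double period (which would end weakly at phrase 2).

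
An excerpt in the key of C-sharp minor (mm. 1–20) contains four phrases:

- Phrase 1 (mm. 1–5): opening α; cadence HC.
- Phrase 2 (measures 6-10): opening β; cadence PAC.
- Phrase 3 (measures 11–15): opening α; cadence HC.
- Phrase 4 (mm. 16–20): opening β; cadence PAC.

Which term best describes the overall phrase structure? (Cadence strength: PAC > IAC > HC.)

The cadence pattern HC–PAC–HC–PAC is weak–strong twice, and phrases 3–4 restate phrases 1–2: a period heard twice, not a double period (which would end weakly at phrase 2).

repeated period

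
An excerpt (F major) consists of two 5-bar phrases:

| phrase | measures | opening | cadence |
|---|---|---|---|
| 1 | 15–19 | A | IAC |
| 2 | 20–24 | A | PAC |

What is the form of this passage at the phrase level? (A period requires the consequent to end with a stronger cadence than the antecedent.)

Phrase 1 ends with an imperfect authentic cadence (weaker) and phrase 2 with a perfect authentic cadence (stronger): antecedent + consequent = a period.
The two phrases open with the same material (A / A), so the period is parallel.

parallel period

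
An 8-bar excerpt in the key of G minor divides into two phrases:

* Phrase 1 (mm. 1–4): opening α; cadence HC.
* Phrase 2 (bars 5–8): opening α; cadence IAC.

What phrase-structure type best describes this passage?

Phrase 1 ends with a half cadence (weaker) and phrase 2 with an imperfect authentic cadence (stronger): antecedent + consequent = a period.
The two phrases open with the same material (α / α), so the period is parallel.

parallel period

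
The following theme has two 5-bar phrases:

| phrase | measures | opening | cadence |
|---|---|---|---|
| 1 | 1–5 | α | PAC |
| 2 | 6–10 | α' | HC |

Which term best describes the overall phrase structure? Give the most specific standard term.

phrase group

The second phrase closes with a half cadence, which is not stronger than the first phrase's perfect authentic cadence; without a weak→strong cadential pair there is no antecedent–consequent relationship, so this is a phrase group rather than a period.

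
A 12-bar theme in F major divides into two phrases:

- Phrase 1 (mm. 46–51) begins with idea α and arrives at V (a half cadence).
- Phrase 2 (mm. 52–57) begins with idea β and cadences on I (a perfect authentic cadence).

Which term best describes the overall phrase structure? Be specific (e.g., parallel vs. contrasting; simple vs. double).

contrasting period

Phrase 1 ends with a half cadence (weaker) and phrase 2 with a perfect authentic cadence (stronger): antecedent + consequent = a period.
The two phrases open with different material (α / β), so the period is contrasting.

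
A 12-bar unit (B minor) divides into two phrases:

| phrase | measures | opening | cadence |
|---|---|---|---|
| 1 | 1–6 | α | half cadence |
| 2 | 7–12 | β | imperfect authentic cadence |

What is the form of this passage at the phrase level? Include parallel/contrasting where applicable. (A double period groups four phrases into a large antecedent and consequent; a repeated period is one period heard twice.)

Phrase 1 ends with a half cadence (weaker) and phrase 2 with an imperfect authentic cadence (stronger): antecedent + consequent = a period.
The two phrases open with different material (α / β), so the period is contrasting.

contrasting period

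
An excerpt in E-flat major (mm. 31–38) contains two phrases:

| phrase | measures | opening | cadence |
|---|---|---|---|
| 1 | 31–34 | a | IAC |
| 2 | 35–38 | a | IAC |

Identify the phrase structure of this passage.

repeated phrase

Both phrases have the same opening (a) and the same cadence (imperfect authentic cadence): the second is a restatement, not a consequent, so this is a repeated phrase rather than a period.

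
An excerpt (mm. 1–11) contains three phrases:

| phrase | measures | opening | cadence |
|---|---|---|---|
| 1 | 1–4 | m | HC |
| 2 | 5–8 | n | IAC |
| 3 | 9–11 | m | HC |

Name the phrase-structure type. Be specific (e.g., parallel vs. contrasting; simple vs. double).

The final phrase closes with a half cadence, which is not stronger than the preceding imperfect authentic cadence; the 3 phrases lack an overall antecedent–consequent design and so form a phrase group.

phrase group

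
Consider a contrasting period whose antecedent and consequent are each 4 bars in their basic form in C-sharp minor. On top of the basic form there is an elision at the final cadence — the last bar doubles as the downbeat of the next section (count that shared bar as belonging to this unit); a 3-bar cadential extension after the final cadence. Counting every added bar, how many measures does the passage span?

11 measures

Basic contrasting period: 4 + 4 = 8 bars.
8 (basic form) + 3 (cadential extension) = 11.
The elision shares a bar with the next section but does not change this unit's count.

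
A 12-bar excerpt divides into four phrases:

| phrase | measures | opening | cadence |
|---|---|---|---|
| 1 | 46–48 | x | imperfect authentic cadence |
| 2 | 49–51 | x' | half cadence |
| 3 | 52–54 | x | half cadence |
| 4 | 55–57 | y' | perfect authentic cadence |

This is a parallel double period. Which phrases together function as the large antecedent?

In a double period the first pair of phrases (ending half cadence) is the large antecedent and the second pair (ending perfect authentic cadence) is the large consequent; the antecedent is phrases 1 and 2.

phrases 1 and 2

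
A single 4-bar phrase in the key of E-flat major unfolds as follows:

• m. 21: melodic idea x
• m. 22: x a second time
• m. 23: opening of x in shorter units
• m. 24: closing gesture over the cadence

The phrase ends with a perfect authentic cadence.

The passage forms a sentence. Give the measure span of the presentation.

The presentation of a sentence is the basic idea (measure 21) plus its repetition (measure 22); the presentation is therefore bars 21-22.

measures 21–22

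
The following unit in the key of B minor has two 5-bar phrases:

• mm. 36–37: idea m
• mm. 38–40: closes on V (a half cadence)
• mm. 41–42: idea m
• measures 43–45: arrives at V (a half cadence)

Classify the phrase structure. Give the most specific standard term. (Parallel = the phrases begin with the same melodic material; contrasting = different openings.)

Both phrases have the same opening (m) and the same cadence (half cadence): the second is a restatement, not a consequent, so this is a repeated phrase rather than a period.

repeated phrase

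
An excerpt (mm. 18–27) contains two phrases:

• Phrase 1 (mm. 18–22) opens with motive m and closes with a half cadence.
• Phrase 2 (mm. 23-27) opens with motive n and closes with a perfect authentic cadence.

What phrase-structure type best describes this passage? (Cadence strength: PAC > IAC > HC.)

contrasting period

Phrase 1 ends with a half cadence (weaker) and phrase 2 with a perfect authentic cadence (stronger): antecedent + consequent = a period.
The two phrases open with different material (m / n), so the period is contrasting.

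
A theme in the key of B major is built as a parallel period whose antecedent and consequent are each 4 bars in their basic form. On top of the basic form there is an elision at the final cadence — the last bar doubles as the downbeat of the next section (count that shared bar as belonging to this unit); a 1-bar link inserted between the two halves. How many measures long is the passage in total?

Basic parallel period: 4 + 4 = 8 bars.
8 (basic form) + 1 (link) = 9.
The elision shares a bar with the next section but does not change this unit's count.

9 measures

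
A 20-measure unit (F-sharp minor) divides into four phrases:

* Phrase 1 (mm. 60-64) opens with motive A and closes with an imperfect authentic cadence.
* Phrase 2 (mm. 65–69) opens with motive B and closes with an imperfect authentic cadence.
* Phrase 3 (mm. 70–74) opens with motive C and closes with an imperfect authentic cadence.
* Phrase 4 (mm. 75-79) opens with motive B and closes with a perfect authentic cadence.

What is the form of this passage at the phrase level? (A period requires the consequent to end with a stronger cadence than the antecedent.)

contrasting double period

Four phrases in two halves: the first half (measures 60-69) ends with an imperfect authentic cadence, the second (mm. 70–79) with a perfect authentic cadence — a large antecedent–consequent pair, i.e. a double period.
Phrase 3 begins with different material from phrase 1, making it contrasting.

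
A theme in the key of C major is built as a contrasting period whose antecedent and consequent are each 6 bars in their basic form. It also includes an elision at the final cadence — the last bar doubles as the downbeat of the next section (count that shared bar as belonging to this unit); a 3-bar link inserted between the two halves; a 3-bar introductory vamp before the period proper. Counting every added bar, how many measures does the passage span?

Basic contrasting period: 6 + 6 = 12 bars.
12 (basic form) + 3 (link) + 3 (introduction) = 18.
The elision shares a bar with the next section but does not change this unit's count.

18 measures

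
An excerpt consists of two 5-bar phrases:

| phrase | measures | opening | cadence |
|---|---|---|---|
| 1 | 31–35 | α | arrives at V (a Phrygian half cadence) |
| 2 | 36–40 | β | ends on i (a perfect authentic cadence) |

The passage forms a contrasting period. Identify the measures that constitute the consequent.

measures 36–40

The antecedent is the phrase ending with the weaker cadence (Phrygian half cadence, phrase 1) and the consequent the one ending more conclusively (perfect authentic cadence, phrase 2); the consequent is bars 36–40.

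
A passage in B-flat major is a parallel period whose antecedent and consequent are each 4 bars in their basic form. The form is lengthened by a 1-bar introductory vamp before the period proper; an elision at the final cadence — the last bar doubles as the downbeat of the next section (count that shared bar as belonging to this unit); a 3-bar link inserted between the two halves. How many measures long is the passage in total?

Basic parallel period: 4 + 4 = 8 bars.
8 (basic form) + 1 (introduction) + 3 (link) = 12.
The elision shares a bar with the next section but does not change this unit's count.

12 measures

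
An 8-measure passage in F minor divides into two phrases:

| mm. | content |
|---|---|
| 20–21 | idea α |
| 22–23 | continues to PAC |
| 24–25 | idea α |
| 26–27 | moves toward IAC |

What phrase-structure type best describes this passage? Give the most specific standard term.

The second phrase closes with an imperfect authentic cadence, which is not stronger than the first phrase's perfect authentic cadence; without a weak→strong cadential pair there is no antecedent–consequent relationship, so this is a phrase group rather than a period.

phrase group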